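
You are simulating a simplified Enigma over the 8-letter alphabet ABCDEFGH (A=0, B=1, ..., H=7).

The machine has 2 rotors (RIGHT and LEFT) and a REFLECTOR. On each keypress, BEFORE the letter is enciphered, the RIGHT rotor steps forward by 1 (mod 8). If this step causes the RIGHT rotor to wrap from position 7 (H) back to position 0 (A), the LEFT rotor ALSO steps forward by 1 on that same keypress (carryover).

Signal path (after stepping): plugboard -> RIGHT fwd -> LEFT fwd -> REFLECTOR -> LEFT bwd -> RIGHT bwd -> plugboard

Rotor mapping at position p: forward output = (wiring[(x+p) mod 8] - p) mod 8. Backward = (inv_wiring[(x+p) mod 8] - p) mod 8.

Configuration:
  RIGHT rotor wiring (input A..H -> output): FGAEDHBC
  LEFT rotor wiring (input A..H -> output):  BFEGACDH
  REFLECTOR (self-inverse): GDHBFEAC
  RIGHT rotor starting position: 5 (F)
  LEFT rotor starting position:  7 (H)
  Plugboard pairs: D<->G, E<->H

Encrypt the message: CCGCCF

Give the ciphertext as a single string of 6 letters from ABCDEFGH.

Char 1 ('C'): step: R->6, L=7; C->plug->C->R->H->L->E->refl->F->L'->D->R'->A->plug->A
Char 2 ('C'): step: R->7, L=7; C->plug->C->R->H->L->E->refl->F->L'->D->R'->A->plug->A
Char 3 ('G'): step: R->0, L->0 (L advanced); G->plug->D->R->E->L->A->refl->G->L'->D->R'->E->plug->H
Char 4 ('C'): step: R->1, L=0; C->plug->C->R->D->L->G->refl->A->L'->E->R'->H->plug->E
Char 5 ('C'): step: R->2, L=0; C->plug->C->R->B->L->F->refl->E->L'->C->R'->B->plug->B
Char 6 ('F'): step: R->3, L=0; F->plug->F->R->C->L->E->refl->F->L'->B->R'->A->plug->A

Answer: AAHEBA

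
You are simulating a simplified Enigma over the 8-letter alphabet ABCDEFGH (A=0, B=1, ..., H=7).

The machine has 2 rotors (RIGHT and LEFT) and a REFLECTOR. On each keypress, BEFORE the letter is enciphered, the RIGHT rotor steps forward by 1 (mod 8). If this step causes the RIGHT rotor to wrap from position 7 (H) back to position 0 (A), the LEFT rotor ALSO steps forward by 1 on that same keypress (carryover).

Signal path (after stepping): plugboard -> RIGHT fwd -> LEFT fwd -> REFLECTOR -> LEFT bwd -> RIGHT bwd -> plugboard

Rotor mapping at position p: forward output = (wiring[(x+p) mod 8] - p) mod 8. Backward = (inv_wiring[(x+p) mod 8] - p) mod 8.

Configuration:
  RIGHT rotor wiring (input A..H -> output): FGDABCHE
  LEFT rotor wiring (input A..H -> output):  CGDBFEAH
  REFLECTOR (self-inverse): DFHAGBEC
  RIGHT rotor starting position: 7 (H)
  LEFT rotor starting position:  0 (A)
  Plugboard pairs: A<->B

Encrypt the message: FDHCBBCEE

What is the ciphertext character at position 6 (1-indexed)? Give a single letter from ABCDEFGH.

Char 1 ('F'): step: R->0, L->1 (L advanced); F->plug->F->R->C->L->A->refl->D->L'->E->R'->H->plug->H
Char 2 ('D'): step: R->1, L=1; D->plug->D->R->A->L->F->refl->B->L'->H->R'->C->plug->C
Char 3 ('H'): step: R->2, L=1; H->plug->H->R->E->L->D->refl->A->L'->C->R'->F->plug->F
Char 4 ('C'): step: R->3, L=1; C->plug->C->R->H->L->B->refl->F->L'->A->R'->H->plug->H
Char 5 ('B'): step: R->4, L=1; B->plug->A->R->F->L->H->refl->C->L'->B->R'->E->plug->E
Char 6 ('B'): step: R->5, L=1; B->plug->A->R->F->L->H->refl->C->L'->B->R'->E->plug->E

E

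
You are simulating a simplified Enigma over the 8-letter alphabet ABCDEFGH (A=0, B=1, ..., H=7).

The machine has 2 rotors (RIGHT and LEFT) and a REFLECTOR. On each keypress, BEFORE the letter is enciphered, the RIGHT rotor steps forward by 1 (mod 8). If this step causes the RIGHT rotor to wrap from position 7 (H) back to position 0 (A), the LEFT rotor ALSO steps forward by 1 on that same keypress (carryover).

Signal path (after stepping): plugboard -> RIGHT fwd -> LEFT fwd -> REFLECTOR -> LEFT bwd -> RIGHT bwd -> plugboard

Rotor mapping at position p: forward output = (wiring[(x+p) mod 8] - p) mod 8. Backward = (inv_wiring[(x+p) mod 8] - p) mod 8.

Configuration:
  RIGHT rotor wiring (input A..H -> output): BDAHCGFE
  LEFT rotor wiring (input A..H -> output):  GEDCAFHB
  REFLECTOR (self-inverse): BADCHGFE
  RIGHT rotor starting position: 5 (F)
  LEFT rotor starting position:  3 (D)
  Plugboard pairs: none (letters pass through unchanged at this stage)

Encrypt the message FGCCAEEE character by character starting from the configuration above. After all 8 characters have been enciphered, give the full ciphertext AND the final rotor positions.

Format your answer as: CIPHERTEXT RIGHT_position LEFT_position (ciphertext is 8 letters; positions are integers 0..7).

Char 1 ('F'): step: R->6, L=3; F->plug->F->R->B->L->F->refl->G->L'->E->R'->G->plug->G
Char 2 ('G'): step: R->7, L=3; G->plug->G->R->H->L->A->refl->B->L'->G->R'->H->plug->H
Char 3 ('C'): step: R->0, L->4 (L advanced); C->plug->C->R->A->L->E->refl->H->L'->G->R'->F->plug->F
Char 4 ('C'): step: R->1, L=4; C->plug->C->R->G->L->H->refl->E->L'->A->R'->H->plug->H
Char 5 ('A'): step: R->2, L=4; A->plug->A->R->G->L->H->refl->E->L'->A->R'->C->plug->C
Char 6 ('E'): step: R->3, L=4; E->plug->E->R->B->L->B->refl->A->L'->F->R'->H->plug->H
Char 7 ('E'): step: R->4, L=4; E->plug->E->R->F->L->A->refl->B->L'->B->R'->C->plug->C
Char 8 ('E'): step: R->5, L=4; E->plug->E->R->G->L->H->refl->E->L'->A->R'->B->plug->B
Final: ciphertext=GHFHCHCB, RIGHT=5, LEFT=4

Answer: GHFHCHCB 5 4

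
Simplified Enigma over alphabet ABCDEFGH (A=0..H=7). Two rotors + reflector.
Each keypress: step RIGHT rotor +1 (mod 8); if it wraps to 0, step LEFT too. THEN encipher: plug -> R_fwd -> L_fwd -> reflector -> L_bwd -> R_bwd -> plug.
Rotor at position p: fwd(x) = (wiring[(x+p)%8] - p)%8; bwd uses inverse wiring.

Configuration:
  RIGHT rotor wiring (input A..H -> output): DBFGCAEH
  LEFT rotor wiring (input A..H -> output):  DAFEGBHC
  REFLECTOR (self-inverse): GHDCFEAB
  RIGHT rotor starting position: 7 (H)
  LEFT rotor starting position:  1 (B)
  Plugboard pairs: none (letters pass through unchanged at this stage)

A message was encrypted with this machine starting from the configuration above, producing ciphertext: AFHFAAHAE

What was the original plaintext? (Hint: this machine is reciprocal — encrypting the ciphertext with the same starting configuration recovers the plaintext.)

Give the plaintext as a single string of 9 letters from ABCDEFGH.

Answer: DGFDDDGGC

Derivation:
Char 1 ('A'): step: R->0, L->2 (L advanced); A->plug->A->R->D->L->H->refl->B->L'->G->R'->D->plug->D
Char 2 ('F'): step: R->1, L=2; F->plug->F->R->D->L->H->refl->B->L'->G->R'->G->plug->G
Char 3 ('H'): step: R->2, L=2; H->plug->H->R->H->L->G->refl->A->L'->F->R'->F->plug->F
Char 4 ('F'): step: R->3, L=2; F->plug->F->R->A->L->D->refl->C->L'->B->R'->D->plug->D
Char 5 ('A'): step: R->4, L=2; A->plug->A->R->G->L->B->refl->H->L'->D->R'->D->plug->D
Char 6 ('A'): step: R->5, L=2; A->plug->A->R->D->L->H->refl->B->L'->G->R'->D->plug->D
Char 7 ('H'): step: R->6, L=2; H->plug->H->R->C->L->E->refl->F->L'->E->R'->G->plug->G
Char 8 ('A'): step: R->7, L=2; A->plug->A->R->A->L->D->refl->C->L'->B->R'->G->plug->G
Char 9 ('E'): step: R->0, L->3 (L advanced); E->plug->E->R->C->L->G->refl->A->L'->F->R'->C->plug->C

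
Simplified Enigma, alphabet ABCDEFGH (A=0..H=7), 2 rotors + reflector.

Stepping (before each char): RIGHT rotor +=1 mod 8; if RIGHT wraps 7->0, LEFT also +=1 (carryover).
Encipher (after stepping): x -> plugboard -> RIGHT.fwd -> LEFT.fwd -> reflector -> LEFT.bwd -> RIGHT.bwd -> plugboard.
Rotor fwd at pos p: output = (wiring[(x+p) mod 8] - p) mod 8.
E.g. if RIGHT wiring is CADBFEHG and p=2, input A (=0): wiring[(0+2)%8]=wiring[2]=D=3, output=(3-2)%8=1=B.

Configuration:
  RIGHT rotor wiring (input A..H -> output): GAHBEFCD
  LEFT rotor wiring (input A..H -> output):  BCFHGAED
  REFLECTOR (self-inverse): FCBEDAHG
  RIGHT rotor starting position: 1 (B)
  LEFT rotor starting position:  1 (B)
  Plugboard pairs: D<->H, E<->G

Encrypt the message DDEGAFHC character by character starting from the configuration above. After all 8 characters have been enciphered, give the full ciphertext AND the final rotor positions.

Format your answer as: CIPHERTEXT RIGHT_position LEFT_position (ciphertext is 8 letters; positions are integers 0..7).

Answer: GCHDHCCE 1 2

Derivation:
Char 1 ('D'): step: R->2, L=1; D->plug->H->R->G->L->C->refl->B->L'->A->R'->E->plug->G
Char 2 ('D'): step: R->3, L=1; D->plug->H->R->E->L->H->refl->G->L'->C->R'->C->plug->C
Char 3 ('E'): step: R->4, L=1; E->plug->G->R->D->L->F->refl->A->L'->H->R'->D->plug->H
Char 4 ('G'): step: R->5, L=1; G->plug->E->R->D->L->F->refl->A->L'->H->R'->H->plug->D
Char 5 ('A'): step: R->6, L=1; A->plug->A->R->E->L->H->refl->G->L'->C->R'->D->plug->H
Char 6 ('F'): step: R->7, L=1; F->plug->F->R->F->L->D->refl->E->L'->B->R'->C->plug->C
Char 7 ('H'): step: R->0, L->2 (L advanced); H->plug->D->R->B->L->F->refl->A->L'->H->R'->C->plug->C
Char 8 ('C'): step: R->1, L=2; C->plug->C->R->A->L->D->refl->E->L'->C->R'->G->plug->E
Final: ciphertext=GCHDHCCE, RIGHT=1, LEFT=2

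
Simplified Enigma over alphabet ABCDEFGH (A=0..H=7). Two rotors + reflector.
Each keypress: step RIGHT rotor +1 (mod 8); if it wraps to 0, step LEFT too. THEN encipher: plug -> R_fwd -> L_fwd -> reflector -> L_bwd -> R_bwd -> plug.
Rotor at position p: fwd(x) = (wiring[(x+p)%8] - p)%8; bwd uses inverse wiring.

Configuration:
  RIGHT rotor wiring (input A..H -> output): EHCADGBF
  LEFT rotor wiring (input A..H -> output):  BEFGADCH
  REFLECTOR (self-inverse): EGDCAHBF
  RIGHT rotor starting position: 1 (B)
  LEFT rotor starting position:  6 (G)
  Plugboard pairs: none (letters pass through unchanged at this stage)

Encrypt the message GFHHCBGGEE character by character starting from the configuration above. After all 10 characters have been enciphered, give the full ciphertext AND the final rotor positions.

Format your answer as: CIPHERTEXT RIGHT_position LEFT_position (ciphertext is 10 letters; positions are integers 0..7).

Answer: BCAEFCBDCG 3 7

Derivation:
Char 1 ('G'): step: R->2, L=6; G->plug->G->R->C->L->D->refl->C->L'->G->R'->B->plug->B
Char 2 ('F'): step: R->3, L=6; F->plug->F->R->B->L->B->refl->G->L'->D->R'->C->plug->C
Char 3 ('H'): step: R->4, L=6; H->plug->H->R->E->L->H->refl->F->L'->H->R'->A->plug->A
Char 4 ('H'): step: R->5, L=6; H->plug->H->R->G->L->C->refl->D->L'->C->R'->E->plug->E
Char 5 ('C'): step: R->6, L=6; C->plug->C->R->G->L->C->refl->D->L'->C->R'->F->plug->F
Char 6 ('B'): step: R->7, L=6; B->plug->B->R->F->L->A->refl->E->L'->A->R'->C->plug->C
Char 7 ('G'): step: R->0, L->7 (L advanced); G->plug->G->R->B->L->C->refl->D->L'->H->R'->B->plug->B
Char 8 ('G'): step: R->1, L=7; G->plug->G->R->E->L->H->refl->F->L'->C->R'->D->plug->D
Char 9 ('E'): step: R->2, L=7; E->plug->E->R->H->L->D->refl->C->L'->B->R'->C->plug->C
Char 10 ('E'): step: R->3, L=7; E->plug->E->R->C->L->F->refl->H->L'->E->R'->G->plug->G
Final: ciphertext=BCAEFCBDCG, RIGHT=3, LEFT=7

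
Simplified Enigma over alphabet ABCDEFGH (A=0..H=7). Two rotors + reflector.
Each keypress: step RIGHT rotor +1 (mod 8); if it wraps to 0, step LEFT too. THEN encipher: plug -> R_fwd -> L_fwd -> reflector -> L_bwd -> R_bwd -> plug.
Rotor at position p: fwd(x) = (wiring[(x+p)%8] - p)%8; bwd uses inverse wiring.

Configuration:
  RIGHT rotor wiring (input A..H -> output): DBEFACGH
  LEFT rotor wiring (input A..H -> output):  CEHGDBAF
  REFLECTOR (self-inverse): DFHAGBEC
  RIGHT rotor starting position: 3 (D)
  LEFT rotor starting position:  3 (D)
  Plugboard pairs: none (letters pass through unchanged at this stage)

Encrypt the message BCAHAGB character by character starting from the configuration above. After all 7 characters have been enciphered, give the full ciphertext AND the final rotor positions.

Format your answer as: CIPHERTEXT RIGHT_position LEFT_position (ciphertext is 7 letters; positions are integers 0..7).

Answer: DFBCBFG 2 4

Derivation:
Char 1 ('B'): step: R->4, L=3; B->plug->B->R->G->L->B->refl->F->L'->D->R'->D->plug->D
Char 2 ('C'): step: R->5, L=3; C->plug->C->R->C->L->G->refl->E->L'->H->R'->F->plug->F
Char 3 ('A'): step: R->6, L=3; A->plug->A->R->A->L->D->refl->A->L'->B->R'->B->plug->B
Char 4 ('H'): step: R->7, L=3; H->plug->H->R->H->L->E->refl->G->L'->C->R'->C->plug->C
Char 5 ('A'): step: R->0, L->4 (L advanced); A->plug->A->R->D->L->B->refl->F->L'->B->R'->B->plug->B
Char 6 ('G'): step: R->1, L=4; G->plug->G->R->G->L->D->refl->A->L'->F->R'->F->plug->F
Char 7 ('B'): step: R->2, L=4; B->plug->B->R->D->L->B->refl->F->L'->B->R'->G->plug->G
Final: ciphertext=DFBCBFG, RIGHT=2, LEFT=4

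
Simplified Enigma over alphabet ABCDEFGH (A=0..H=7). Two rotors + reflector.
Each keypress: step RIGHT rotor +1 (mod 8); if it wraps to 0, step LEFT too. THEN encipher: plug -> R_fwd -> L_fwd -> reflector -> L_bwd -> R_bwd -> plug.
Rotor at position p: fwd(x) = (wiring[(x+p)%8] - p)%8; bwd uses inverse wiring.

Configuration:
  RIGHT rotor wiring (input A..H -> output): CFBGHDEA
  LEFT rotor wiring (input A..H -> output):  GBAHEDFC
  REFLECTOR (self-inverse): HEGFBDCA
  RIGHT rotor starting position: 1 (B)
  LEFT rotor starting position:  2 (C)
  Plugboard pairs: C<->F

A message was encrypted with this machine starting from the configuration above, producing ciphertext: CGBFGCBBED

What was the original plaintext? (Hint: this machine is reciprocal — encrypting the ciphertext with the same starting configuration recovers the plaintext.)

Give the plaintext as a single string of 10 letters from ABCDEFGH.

Char 1 ('C'): step: R->2, L=2; C->plug->F->R->G->L->E->refl->B->L'->D->R'->H->plug->H
Char 2 ('G'): step: R->3, L=2; G->plug->G->R->C->L->C->refl->G->L'->A->R'->C->plug->F
Char 3 ('B'): step: R->4, L=2; B->plug->B->R->H->L->H->refl->A->L'->F->R'->G->plug->G
Char 4 ('F'): step: R->5, L=2; F->plug->C->R->D->L->B->refl->E->L'->G->R'->A->plug->A
Char 5 ('G'): step: R->6, L=2; G->plug->G->R->B->L->F->refl->D->L'->E->R'->C->plug->F
Char 6 ('C'): step: R->7, L=2; C->plug->F->R->A->L->G->refl->C->L'->C->R'->D->plug->D
Char 7 ('B'): step: R->0, L->3 (L advanced); B->plug->B->R->F->L->D->refl->F->L'->H->R'->E->plug->E
Char 8 ('B'): step: R->1, L=3; B->plug->B->R->A->L->E->refl->B->L'->B->R'->H->plug->H
Char 9 ('E'): step: R->2, L=3; E->plug->E->R->C->L->A->refl->H->L'->E->R'->B->plug->B
Char 10 ('D'): step: R->3, L=3; D->plug->D->R->B->L->B->refl->E->L'->A->R'->C->plug->F

Answer: HFGAFDEHBF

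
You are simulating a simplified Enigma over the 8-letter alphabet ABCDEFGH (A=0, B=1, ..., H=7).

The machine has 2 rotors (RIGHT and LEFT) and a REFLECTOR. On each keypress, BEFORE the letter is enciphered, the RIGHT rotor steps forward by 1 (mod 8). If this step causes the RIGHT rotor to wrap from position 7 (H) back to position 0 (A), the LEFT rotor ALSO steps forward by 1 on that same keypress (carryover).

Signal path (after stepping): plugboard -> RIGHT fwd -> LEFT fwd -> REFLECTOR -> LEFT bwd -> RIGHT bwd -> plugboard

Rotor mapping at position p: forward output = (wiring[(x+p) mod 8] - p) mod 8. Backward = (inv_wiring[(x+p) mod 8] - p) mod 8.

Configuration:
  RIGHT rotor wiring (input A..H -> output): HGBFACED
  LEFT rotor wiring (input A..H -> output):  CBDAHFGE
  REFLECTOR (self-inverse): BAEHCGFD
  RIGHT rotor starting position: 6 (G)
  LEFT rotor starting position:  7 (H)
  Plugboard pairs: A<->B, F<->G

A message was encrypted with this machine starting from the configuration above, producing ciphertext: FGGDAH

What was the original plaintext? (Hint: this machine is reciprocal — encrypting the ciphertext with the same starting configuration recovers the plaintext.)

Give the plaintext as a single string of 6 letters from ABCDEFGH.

Answer: DFEBHE

Derivation:
Char 1 ('F'): step: R->7, L=7; F->plug->G->R->D->L->E->refl->C->L'->C->R'->D->plug->D
Char 2 ('G'): step: R->0, L->0 (L advanced); G->plug->F->R->C->L->D->refl->H->L'->E->R'->G->plug->F
Char 3 ('G'): step: R->1, L=0; G->plug->F->R->D->L->A->refl->B->L'->B->R'->E->plug->E
Char 4 ('D'): step: R->2, L=0; D->plug->D->R->A->L->C->refl->E->L'->H->R'->A->plug->B
Char 5 ('A'): step: R->3, L=0; A->plug->B->R->F->L->F->refl->G->L'->G->R'->H->plug->H
Char 6 ('H'): step: R->4, L=0; H->plug->H->R->B->L->B->refl->A->L'->D->R'->E->plug->E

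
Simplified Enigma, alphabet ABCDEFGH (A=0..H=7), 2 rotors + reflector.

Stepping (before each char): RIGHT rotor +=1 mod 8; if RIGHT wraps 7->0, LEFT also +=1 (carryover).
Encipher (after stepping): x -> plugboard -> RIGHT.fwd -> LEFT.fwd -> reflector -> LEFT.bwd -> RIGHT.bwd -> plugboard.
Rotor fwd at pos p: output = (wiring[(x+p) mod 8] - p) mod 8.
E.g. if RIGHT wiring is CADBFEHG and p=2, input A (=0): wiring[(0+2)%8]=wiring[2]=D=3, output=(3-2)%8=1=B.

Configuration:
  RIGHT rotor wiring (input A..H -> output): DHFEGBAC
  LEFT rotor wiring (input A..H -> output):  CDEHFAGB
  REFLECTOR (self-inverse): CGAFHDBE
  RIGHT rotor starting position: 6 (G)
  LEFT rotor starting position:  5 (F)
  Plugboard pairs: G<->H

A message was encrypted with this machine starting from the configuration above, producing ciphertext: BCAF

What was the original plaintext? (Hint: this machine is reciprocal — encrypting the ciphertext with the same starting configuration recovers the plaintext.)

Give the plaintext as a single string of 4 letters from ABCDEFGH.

Char 1 ('B'): step: R->7, L=5; B->plug->B->R->E->L->G->refl->B->L'->B->R'->H->plug->G
Char 2 ('C'): step: R->0, L->6 (L advanced); C->plug->C->R->F->L->B->refl->G->L'->E->R'->D->plug->D
Char 3 ('A'): step: R->1, L=6; A->plug->A->R->G->L->H->refl->E->L'->C->R'->H->plug->G
Char 4 ('F'): step: R->2, L=6; F->plug->F->R->A->L->A->refl->C->L'->H->R'->D->plug->D

Answer: GDGD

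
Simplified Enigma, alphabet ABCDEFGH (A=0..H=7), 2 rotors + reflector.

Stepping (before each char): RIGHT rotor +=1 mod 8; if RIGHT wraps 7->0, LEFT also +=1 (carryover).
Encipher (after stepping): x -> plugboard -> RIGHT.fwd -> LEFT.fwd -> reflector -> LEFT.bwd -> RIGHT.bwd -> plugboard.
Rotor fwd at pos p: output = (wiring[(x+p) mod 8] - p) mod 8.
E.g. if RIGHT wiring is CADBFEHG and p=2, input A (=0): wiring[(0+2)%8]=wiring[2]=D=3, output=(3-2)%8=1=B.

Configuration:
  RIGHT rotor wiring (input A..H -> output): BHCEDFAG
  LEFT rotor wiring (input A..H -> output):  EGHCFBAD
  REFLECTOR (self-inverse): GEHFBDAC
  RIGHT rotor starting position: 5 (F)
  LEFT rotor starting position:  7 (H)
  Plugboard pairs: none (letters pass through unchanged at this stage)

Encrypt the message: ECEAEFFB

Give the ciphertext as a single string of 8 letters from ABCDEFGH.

Char 1 ('E'): step: R->6, L=7; E->plug->E->R->E->L->D->refl->F->L'->B->R'->D->plug->D
Char 2 ('C'): step: R->7, L=7; C->plug->C->R->A->L->E->refl->B->L'->H->R'->A->plug->A
Char 3 ('E'): step: R->0, L->0 (L advanced); E->plug->E->R->D->L->C->refl->H->L'->C->R'->C->plug->C
Char 4 ('A'): step: R->1, L=0; A->plug->A->R->G->L->A->refl->G->L'->B->R'->B->plug->B
Char 5 ('E'): step: R->2, L=0; E->plug->E->R->G->L->A->refl->G->L'->B->R'->C->plug->C
Char 6 ('F'): step: R->3, L=0; F->plug->F->R->G->L->A->refl->G->L'->B->R'->A->plug->A
Char 7 ('F'): step: R->4, L=0; F->plug->F->R->D->L->C->refl->H->L'->C->R'->D->plug->D
Char 8 ('B'): step: R->5, L=0; B->plug->B->R->D->L->C->refl->H->L'->C->R'->E->plug->E

Answer: DACBCADE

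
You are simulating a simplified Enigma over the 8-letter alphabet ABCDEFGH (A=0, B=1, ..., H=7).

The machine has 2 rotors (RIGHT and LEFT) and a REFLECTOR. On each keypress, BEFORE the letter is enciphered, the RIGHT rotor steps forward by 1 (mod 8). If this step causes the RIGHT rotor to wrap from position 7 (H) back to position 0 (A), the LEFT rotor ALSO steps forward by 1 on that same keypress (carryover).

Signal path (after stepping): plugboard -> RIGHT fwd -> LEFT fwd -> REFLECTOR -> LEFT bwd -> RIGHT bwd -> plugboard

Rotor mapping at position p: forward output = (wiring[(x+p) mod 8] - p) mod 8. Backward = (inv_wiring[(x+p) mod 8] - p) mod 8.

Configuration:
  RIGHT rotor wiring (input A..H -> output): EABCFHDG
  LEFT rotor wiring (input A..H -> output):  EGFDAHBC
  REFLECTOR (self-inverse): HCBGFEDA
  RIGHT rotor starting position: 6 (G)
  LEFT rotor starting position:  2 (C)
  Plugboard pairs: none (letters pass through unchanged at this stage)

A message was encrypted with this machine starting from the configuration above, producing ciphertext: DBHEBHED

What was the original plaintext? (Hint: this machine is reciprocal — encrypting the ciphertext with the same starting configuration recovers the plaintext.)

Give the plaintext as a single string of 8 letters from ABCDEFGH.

Answer: GAEGFBBH

Derivation:
Char 1 ('D'): step: R->7, L=2; D->plug->D->R->C->L->G->refl->D->L'->A->R'->G->plug->G
Char 2 ('B'): step: R->0, L->3 (L advanced); B->plug->B->R->A->L->A->refl->H->L'->E->R'->A->plug->A
Char 3 ('H'): step: R->1, L=3; H->plug->H->R->D->L->G->refl->D->L'->G->R'->E->plug->E
Char 4 ('E'): step: R->2, L=3; E->plug->E->R->B->L->F->refl->E->L'->C->R'->G->plug->G
Char 5 ('B'): step: R->3, L=3; B->plug->B->R->C->L->E->refl->F->L'->B->R'->F->plug->F
Char 6 ('H'): step: R->4, L=3; H->plug->H->R->G->L->D->refl->G->L'->D->R'->B->plug->B
Char 7 ('E'): step: R->5, L=3; E->plug->E->R->D->L->G->refl->D->L'->G->R'->B->plug->B
Char 8 ('D'): step: R->6, L=3; D->plug->D->R->C->L->E->refl->F->L'->B->R'->H->plug->H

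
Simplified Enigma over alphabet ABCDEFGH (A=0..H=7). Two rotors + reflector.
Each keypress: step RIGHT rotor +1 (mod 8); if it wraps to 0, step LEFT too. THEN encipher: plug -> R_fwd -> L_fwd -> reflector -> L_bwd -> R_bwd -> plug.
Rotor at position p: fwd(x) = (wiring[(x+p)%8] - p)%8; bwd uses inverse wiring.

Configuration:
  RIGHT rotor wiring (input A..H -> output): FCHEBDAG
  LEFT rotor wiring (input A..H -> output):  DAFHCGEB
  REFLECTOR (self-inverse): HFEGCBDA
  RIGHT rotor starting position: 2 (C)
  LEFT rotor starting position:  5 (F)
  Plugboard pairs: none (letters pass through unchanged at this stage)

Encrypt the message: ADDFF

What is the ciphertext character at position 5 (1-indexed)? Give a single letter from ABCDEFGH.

Char 1 ('A'): step: R->3, L=5; A->plug->A->R->B->L->H->refl->A->L'->F->R'->D->plug->D
Char 2 ('D'): step: R->4, L=5; D->plug->D->R->C->L->E->refl->C->L'->G->R'->F->plug->F
Char 3 ('D'): step: R->5, L=5; D->plug->D->R->A->L->B->refl->F->L'->H->R'->G->plug->G
Char 4 ('F'): step: R->6, L=5; F->plug->F->R->G->L->C->refl->E->L'->C->R'->A->plug->A
Char 5 ('F'): step: R->7, L=5; F->plug->F->R->C->L->E->refl->C->L'->G->R'->B->plug->B

B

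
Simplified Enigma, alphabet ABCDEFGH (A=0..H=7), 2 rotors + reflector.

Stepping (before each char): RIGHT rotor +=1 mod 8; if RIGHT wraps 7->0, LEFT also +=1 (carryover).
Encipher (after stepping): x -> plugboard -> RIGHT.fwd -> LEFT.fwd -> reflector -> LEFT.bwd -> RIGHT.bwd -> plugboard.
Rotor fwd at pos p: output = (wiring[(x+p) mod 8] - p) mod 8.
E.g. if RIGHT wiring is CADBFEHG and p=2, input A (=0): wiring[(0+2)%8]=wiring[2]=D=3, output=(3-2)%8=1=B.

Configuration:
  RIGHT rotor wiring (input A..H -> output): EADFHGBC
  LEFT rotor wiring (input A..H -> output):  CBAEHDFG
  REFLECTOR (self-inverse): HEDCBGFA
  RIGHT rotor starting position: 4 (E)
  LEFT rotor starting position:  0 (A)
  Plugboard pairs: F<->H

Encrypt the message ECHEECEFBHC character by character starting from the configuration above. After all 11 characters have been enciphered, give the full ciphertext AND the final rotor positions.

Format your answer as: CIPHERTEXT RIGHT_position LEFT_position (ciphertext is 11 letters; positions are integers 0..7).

Char 1 ('E'): step: R->5, L=0; E->plug->E->R->D->L->E->refl->B->L'->B->R'->A->plug->A
Char 2 ('C'): step: R->6, L=0; C->plug->C->R->G->L->F->refl->G->L'->H->R'->F->plug->H
Char 3 ('H'): step: R->7, L=0; H->plug->F->R->A->L->C->refl->D->L'->F->R'->B->plug->B
Char 4 ('E'): step: R->0, L->1 (L advanced); E->plug->E->R->H->L->B->refl->E->L'->F->R'->D->plug->D
Char 5 ('E'): step: R->1, L=1; E->plug->E->R->F->L->E->refl->B->L'->H->R'->A->plug->A
Char 6 ('C'): step: R->2, L=1; C->plug->C->R->F->L->E->refl->B->L'->H->R'->E->plug->E
Char 7 ('E'): step: R->3, L=1; E->plug->E->R->H->L->B->refl->E->L'->F->R'->G->plug->G
Char 8 ('F'): step: R->4, L=1; F->plug->H->R->B->L->H->refl->A->L'->A->R'->E->plug->E
Char 9 ('B'): step: R->5, L=1; B->plug->B->R->E->L->C->refl->D->L'->C->R'->H->plug->F
Char 10 ('H'): step: R->6, L=1; H->plug->F->R->H->L->B->refl->E->L'->F->R'->E->plug->E
Char 11 ('C'): step: R->7, L=1; C->plug->C->R->B->L->H->refl->A->L'->A->R'->F->plug->H
Final: ciphertext=AHBDAEGEFEH, RIGHT=7, LEFT=1

Answer: AHBDAEGEFEH 7 1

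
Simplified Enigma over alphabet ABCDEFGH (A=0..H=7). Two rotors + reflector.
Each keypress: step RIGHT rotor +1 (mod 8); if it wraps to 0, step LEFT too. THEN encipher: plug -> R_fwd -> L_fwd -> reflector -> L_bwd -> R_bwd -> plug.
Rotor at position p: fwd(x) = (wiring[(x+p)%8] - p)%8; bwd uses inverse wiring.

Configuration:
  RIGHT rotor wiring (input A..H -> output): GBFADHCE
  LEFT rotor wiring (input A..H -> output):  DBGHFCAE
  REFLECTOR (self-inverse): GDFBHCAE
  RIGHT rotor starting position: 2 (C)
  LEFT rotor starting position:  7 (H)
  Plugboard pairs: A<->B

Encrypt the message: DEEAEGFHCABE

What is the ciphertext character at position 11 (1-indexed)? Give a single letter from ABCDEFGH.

Char 1 ('D'): step: R->3, L=7; D->plug->D->R->H->L->B->refl->D->L'->G->R'->G->plug->G
Char 2 ('E'): step: R->4, L=7; E->plug->E->R->C->L->C->refl->F->L'->A->R'->D->plug->D
Char 3 ('E'): step: R->5, L=7; E->plug->E->R->E->L->A->refl->G->L'->F->R'->B->plug->A
Char 4 ('A'): step: R->6, L=7; A->plug->B->R->G->L->D->refl->B->L'->H->R'->E->plug->E
Char 5 ('E'): step: R->7, L=7; E->plug->E->R->B->L->E->refl->H->L'->D->R'->H->plug->H
Char 6 ('G'): step: R->0, L->0 (L advanced); G->plug->G->R->C->L->G->refl->A->L'->G->R'->A->plug->B
Char 7 ('F'): step: R->1, L=0; F->plug->F->R->B->L->B->refl->D->L'->A->R'->A->plug->B
Char 8 ('H'): step: R->2, L=0; H->plug->H->R->H->L->E->refl->H->L'->D->R'->A->plug->B
Char 9 ('C'): step: R->3, L=0; C->plug->C->R->E->L->F->refl->C->L'->F->R'->A->plug->B
Char 10 ('A'): step: R->4, L=0; A->plug->B->R->D->L->H->refl->E->L'->H->R'->A->plug->B
Char 11 ('B'): step: R->5, L=0; B->plug->A->R->C->L->G->refl->A->L'->G->R'->H->plug->H

H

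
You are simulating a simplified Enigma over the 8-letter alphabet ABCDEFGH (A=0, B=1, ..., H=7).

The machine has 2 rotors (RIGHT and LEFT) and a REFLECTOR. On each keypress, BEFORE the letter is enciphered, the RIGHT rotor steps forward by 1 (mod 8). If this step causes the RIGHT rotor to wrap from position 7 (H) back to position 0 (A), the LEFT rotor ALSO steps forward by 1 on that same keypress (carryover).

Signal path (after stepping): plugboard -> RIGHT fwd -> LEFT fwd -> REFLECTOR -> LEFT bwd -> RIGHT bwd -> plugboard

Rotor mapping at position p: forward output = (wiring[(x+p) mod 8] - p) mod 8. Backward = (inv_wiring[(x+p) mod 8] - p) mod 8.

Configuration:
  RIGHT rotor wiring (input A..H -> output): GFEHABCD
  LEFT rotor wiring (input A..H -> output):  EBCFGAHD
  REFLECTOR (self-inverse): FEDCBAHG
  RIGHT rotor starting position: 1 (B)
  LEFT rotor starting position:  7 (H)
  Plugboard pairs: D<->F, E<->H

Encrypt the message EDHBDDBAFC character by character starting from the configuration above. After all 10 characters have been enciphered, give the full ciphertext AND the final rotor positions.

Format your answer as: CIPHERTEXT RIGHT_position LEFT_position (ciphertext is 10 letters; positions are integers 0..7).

Answer: AGEAFBECAA 3 0

Derivation:
Char 1 ('E'): step: R->2, L=7; E->plug->H->R->D->L->D->refl->C->L'->C->R'->A->plug->A
Char 2 ('D'): step: R->3, L=7; D->plug->F->R->D->L->D->refl->C->L'->C->R'->G->plug->G
Char 3 ('H'): step: R->4, L=7; H->plug->E->R->C->L->C->refl->D->L'->D->R'->H->plug->E
Char 4 ('B'): step: R->5, L=7; B->plug->B->R->F->L->H->refl->G->L'->E->R'->A->plug->A
Char 5 ('D'): step: R->6, L=7; D->plug->F->R->B->L->F->refl->A->L'->H->R'->D->plug->F
Char 6 ('D'): step: R->7, L=7; D->plug->F->R->B->L->F->refl->A->L'->H->R'->B->plug->B
Char 7 ('B'): step: R->0, L->0 (L advanced); B->plug->B->R->F->L->A->refl->F->L'->D->R'->H->plug->E
Char 8 ('A'): step: R->1, L=0; A->plug->A->R->E->L->G->refl->H->L'->G->R'->C->plug->C
Char 9 ('F'): step: R->2, L=0; F->plug->D->R->H->L->D->refl->C->L'->C->R'->A->plug->A
Char 10 ('C'): step: R->3, L=0; C->plug->C->R->G->L->H->refl->G->L'->E->R'->A->plug->A
Final: ciphertext=AGEAFBECAA, RIGHT=3, LEFT=0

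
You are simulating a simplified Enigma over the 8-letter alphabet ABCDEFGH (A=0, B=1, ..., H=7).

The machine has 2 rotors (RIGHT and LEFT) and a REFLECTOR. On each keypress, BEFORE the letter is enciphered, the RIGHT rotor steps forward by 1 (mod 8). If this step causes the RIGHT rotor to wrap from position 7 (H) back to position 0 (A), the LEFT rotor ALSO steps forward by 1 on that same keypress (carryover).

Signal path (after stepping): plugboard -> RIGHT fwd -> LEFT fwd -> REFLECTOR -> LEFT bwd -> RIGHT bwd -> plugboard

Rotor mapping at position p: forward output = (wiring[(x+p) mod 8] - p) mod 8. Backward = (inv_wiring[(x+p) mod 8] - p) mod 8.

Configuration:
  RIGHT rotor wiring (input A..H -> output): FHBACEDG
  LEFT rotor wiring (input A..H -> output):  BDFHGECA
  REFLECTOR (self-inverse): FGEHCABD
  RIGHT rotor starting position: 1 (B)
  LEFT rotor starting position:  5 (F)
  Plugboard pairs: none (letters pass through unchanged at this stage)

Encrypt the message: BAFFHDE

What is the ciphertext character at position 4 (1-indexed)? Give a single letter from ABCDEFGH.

Char 1 ('B'): step: R->2, L=5; B->plug->B->R->G->L->C->refl->E->L'->D->R'->G->plug->G
Char 2 ('A'): step: R->3, L=5; A->plug->A->R->F->L->A->refl->F->L'->B->R'->C->plug->C
Char 3 ('F'): step: R->4, L=5; F->plug->F->R->D->L->E->refl->C->L'->G->R'->A->plug->A
Char 4 ('F'): step: R->5, L=5; F->plug->F->R->E->L->G->refl->B->L'->H->R'->A->plug->A

A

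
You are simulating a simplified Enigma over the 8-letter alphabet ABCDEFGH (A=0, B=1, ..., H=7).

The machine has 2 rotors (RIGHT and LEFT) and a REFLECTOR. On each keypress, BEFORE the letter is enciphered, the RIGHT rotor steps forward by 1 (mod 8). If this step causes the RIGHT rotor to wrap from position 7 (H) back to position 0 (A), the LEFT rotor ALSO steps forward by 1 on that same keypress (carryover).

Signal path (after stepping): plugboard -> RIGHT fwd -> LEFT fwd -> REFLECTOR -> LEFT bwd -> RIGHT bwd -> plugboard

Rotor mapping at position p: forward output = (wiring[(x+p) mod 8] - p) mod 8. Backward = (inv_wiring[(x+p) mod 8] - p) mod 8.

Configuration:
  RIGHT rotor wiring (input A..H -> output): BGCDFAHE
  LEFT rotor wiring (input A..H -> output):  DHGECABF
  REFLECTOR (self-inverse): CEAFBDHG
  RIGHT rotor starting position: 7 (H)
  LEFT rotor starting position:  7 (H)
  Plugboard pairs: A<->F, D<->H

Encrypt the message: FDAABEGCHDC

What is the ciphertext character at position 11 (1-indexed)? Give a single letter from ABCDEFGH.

Char 1 ('F'): step: R->0, L->0 (L advanced); F->plug->A->R->B->L->H->refl->G->L'->C->R'->C->plug->C
Char 2 ('D'): step: R->1, L=0; D->plug->H->R->A->L->D->refl->F->L'->H->R'->E->plug->E
Char 3 ('A'): step: R->2, L=0; A->plug->F->R->C->L->G->refl->H->L'->B->R'->B->plug->B
Char 4 ('A'): step: R->3, L=0; A->plug->F->R->G->L->B->refl->E->L'->D->R'->G->plug->G
Char 5 ('B'): step: R->4, L=0; B->plug->B->R->E->L->C->refl->A->L'->F->R'->E->plug->E
Char 6 ('E'): step: R->5, L=0; E->plug->E->R->B->L->H->refl->G->L'->C->R'->B->plug->B
Char 7 ('G'): step: R->6, L=0; G->plug->G->R->H->L->F->refl->D->L'->A->R'->D->plug->H
Char 8 ('C'): step: R->7, L=0; C->plug->C->R->H->L->F->refl->D->L'->A->R'->H->plug->D
Char 9 ('H'): step: R->0, L->1 (L advanced); H->plug->D->R->D->L->B->refl->E->L'->G->R'->B->plug->B
Char 10 ('D'): step: R->1, L=1; D->plug->H->R->A->L->G->refl->H->L'->E->R'->D->plug->H
Char 11 ('C'): step: R->2, L=1; C->plug->C->R->D->L->B->refl->E->L'->G->R'->D->plug->H

H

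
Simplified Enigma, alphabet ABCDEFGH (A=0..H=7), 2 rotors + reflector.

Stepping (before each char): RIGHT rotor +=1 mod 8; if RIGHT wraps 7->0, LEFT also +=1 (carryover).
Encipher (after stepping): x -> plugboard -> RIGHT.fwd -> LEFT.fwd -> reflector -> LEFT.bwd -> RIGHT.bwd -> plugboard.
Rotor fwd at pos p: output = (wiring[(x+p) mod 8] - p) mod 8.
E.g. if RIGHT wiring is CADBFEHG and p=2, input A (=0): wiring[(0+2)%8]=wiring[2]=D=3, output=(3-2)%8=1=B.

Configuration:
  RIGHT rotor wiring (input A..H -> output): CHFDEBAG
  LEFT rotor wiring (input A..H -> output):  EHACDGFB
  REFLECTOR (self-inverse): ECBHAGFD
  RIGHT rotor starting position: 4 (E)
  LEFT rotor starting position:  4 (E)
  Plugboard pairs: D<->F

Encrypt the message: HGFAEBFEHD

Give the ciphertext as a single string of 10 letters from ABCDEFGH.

Answer: BCEDBCEHGH

Derivation:
Char 1 ('H'): step: R->5, L=4; H->plug->H->R->H->L->G->refl->F->L'->D->R'->B->plug->B
Char 2 ('G'): step: R->6, L=4; G->plug->G->R->G->L->E->refl->A->L'->E->R'->C->plug->C
Char 3 ('F'): step: R->7, L=4; F->plug->D->R->G->L->E->refl->A->L'->E->R'->E->plug->E
Char 4 ('A'): step: R->0, L->5 (L advanced); A->plug->A->R->C->L->E->refl->A->L'->B->R'->F->plug->D
Char 5 ('E'): step: R->1, L=5; E->plug->E->R->A->L->B->refl->C->L'->E->R'->B->plug->B
Char 6 ('B'): step: R->2, L=5; B->plug->B->R->B->L->A->refl->E->L'->C->R'->C->plug->C
Char 7 ('F'): step: R->3, L=5; F->plug->D->R->F->L->D->refl->H->L'->D->R'->E->plug->E
Char 8 ('E'): step: R->4, L=5; E->plug->E->R->G->L->F->refl->G->L'->H->R'->H->plug->H
Char 9 ('H'): step: R->5, L=5; H->plug->H->R->H->L->G->refl->F->L'->G->R'->G->plug->G
Char 10 ('D'): step: R->6, L=5; D->plug->F->R->F->L->D->refl->H->L'->D->R'->H->plug->H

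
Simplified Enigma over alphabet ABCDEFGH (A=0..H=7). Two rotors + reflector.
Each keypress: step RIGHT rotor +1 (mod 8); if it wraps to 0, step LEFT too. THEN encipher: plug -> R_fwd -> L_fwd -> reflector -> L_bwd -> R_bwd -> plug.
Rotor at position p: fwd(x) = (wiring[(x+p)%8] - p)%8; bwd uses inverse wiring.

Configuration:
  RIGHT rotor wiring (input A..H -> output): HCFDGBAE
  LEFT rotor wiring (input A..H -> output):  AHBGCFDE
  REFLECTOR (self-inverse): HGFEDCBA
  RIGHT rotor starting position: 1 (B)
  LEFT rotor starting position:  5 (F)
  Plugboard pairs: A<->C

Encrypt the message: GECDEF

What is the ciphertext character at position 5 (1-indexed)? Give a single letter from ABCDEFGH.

Char 1 ('G'): step: R->2, L=5; G->plug->G->R->F->L->E->refl->D->L'->D->R'->A->plug->C
Char 2 ('E'): step: R->3, L=5; E->plug->E->R->B->L->G->refl->B->L'->G->R'->C->plug->A
Char 3 ('C'): step: R->4, L=5; C->plug->A->R->C->L->H->refl->A->L'->A->R'->D->plug->D
Char 4 ('D'): step: R->5, L=5; D->plug->D->R->C->L->H->refl->A->L'->A->R'->F->plug->F
Char 5 ('E'): step: R->6, L=5; E->plug->E->R->H->L->F->refl->C->L'->E->R'->D->plug->D

D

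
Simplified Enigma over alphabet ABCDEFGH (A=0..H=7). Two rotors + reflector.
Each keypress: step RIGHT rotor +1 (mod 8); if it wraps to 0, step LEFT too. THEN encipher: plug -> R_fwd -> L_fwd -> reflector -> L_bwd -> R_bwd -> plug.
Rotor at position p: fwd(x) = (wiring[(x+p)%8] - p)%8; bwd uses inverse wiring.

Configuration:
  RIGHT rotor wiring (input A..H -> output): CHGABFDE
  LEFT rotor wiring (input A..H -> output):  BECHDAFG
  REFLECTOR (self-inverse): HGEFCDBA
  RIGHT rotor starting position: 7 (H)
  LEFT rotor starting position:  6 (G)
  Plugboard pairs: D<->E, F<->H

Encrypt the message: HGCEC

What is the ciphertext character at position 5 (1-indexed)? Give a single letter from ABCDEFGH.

Char 1 ('H'): step: R->0, L->7 (L advanced); H->plug->F->R->F->L->E->refl->C->L'->B->R'->E->plug->D
Char 2 ('G'): step: R->1, L=7; G->plug->G->R->D->L->D->refl->F->L'->C->R'->F->plug->H
Char 3 ('C'): step: R->2, L=7; C->plug->C->R->H->L->G->refl->B->L'->G->R'->B->plug->B
Char 4 ('E'): step: R->3, L=7; E->plug->D->R->A->L->H->refl->A->L'->E->R'->G->plug->G
Char 5 ('C'): step: R->4, L=7; C->plug->C->R->H->L->G->refl->B->L'->G->R'->E->plug->D

D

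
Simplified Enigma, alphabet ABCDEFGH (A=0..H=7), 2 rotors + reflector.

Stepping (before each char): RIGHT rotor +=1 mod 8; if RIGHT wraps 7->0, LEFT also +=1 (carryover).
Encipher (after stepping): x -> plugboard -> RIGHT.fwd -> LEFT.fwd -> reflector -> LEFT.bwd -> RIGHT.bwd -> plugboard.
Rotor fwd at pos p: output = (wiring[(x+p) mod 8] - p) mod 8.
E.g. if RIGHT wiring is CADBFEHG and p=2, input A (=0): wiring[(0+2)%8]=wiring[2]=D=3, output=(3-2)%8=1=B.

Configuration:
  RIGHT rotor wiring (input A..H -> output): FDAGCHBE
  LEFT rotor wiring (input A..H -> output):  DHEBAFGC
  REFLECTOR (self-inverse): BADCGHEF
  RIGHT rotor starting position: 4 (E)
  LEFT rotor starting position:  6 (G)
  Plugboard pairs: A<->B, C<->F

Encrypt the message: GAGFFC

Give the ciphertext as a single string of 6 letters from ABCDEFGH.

Answer: ADCHBD

Derivation:
Char 1 ('G'): step: R->5, L=6; G->plug->G->R->B->L->E->refl->G->L'->E->R'->B->plug->A
Char 2 ('A'): step: R->6, L=6; A->plug->B->R->G->L->C->refl->D->L'->F->R'->D->plug->D
Char 3 ('G'): step: R->7, L=6; G->plug->G->R->A->L->A->refl->B->L'->D->R'->F->plug->C
Char 4 ('F'): step: R->0, L->7 (L advanced); F->plug->C->R->A->L->D->refl->C->L'->E->R'->H->plug->H
Char 5 ('F'): step: R->1, L=7; F->plug->C->R->F->L->B->refl->A->L'->C->R'->A->plug->B
Char 6 ('C'): step: R->2, L=7; C->plug->F->R->C->L->A->refl->B->L'->F->R'->D->plug->D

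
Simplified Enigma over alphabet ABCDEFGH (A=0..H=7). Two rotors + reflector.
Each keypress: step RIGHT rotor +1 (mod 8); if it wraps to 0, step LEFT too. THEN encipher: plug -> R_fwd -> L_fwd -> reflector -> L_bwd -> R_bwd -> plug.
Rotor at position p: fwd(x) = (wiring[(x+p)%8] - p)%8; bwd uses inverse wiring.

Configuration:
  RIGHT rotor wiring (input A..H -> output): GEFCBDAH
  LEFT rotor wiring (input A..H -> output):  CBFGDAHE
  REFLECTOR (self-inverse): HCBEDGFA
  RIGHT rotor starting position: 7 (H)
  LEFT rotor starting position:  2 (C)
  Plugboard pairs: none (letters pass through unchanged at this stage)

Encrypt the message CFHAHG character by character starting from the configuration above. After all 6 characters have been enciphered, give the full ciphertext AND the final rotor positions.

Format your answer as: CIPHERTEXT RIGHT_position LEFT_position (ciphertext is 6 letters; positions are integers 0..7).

Answer: EBEEED 5 3

Derivation:
Char 1 ('C'): step: R->0, L->3 (L advanced); C->plug->C->R->F->L->H->refl->A->L'->B->R'->E->plug->E
Char 2 ('F'): step: R->1, L=3; F->plug->F->R->H->L->C->refl->B->L'->E->R'->B->plug->B
Char 3 ('H'): step: R->2, L=3; H->plug->H->R->C->L->F->refl->G->L'->G->R'->E->plug->E
Char 4 ('A'): step: R->3, L=3; A->plug->A->R->H->L->C->refl->B->L'->E->R'->E->plug->E
Char 5 ('H'): step: R->4, L=3; H->plug->H->R->G->L->G->refl->F->L'->C->R'->E->plug->E
Char 6 ('G'): step: R->5, L=3; G->plug->G->R->F->L->H->refl->A->L'->B->R'->D->plug->D
Final: ciphertext=EBEEED, RIGHT=5, LEFT=3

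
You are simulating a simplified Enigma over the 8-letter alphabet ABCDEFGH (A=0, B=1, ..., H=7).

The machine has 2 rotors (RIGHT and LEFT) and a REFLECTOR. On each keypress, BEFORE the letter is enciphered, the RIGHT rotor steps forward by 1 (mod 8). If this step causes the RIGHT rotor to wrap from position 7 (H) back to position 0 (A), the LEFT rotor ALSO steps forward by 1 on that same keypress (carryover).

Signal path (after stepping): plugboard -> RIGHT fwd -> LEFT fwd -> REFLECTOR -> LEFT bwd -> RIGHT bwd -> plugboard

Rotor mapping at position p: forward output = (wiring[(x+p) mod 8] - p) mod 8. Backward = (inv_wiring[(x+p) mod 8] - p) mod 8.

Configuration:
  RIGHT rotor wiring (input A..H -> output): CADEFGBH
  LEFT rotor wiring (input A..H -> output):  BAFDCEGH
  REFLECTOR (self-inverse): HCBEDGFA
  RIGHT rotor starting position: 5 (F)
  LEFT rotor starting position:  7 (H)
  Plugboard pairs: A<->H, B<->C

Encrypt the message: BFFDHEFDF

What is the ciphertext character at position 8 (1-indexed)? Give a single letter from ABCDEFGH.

Char 1 ('B'): step: R->6, L=7; B->plug->C->R->E->L->E->refl->D->L'->F->R'->E->plug->E
Char 2 ('F'): step: R->7, L=7; F->plug->F->R->G->L->F->refl->G->L'->D->R'->B->plug->C
Char 3 ('F'): step: R->0, L->0 (L advanced); F->plug->F->R->G->L->G->refl->F->L'->C->R'->A->plug->H
Char 4 ('D'): step: R->1, L=0; D->plug->D->R->E->L->C->refl->B->L'->A->R'->F->plug->F
Char 5 ('H'): step: R->2, L=0; H->plug->A->R->B->L->A->refl->H->L'->H->R'->E->plug->E
Char 6 ('E'): step: R->3, L=0; E->plug->E->R->E->L->C->refl->B->L'->A->R'->H->plug->A
Char 7 ('F'): step: R->4, L=0; F->plug->F->R->E->L->C->refl->B->L'->A->R'->H->plug->A
Char 8 ('D'): step: R->5, L=0; D->plug->D->R->F->L->E->refl->D->L'->D->R'->E->plug->E

E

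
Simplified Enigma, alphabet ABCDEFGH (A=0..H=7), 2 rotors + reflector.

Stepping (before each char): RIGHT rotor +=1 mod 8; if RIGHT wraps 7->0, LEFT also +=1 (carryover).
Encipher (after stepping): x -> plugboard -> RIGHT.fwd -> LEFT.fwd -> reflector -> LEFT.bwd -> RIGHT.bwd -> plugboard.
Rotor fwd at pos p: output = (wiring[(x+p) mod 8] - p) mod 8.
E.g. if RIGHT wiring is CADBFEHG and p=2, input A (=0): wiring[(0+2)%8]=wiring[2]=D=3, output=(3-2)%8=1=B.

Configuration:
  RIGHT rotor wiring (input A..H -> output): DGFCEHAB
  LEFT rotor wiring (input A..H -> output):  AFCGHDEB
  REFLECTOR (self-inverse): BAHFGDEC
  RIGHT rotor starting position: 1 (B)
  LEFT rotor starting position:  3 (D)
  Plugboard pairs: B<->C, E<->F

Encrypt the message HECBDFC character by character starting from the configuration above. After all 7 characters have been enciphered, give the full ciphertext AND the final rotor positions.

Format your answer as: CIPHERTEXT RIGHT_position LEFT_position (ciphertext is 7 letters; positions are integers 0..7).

Answer: GDEFBAF 0 4

Derivation:
Char 1 ('H'): step: R->2, L=3; H->plug->H->R->E->L->G->refl->E->L'->B->R'->G->plug->G
Char 2 ('E'): step: R->3, L=3; E->plug->F->R->A->L->D->refl->F->L'->F->R'->D->plug->D
Char 3 ('C'): step: R->4, L=3; C->plug->B->R->D->L->B->refl->A->L'->C->R'->F->plug->E
Char 4 ('B'): step: R->5, L=3; B->plug->C->R->E->L->G->refl->E->L'->B->R'->E->plug->F
Char 5 ('D'): step: R->6, L=3; D->plug->D->R->A->L->D->refl->F->L'->F->R'->C->plug->B
Char 6 ('F'): step: R->7, L=3; F->plug->E->R->D->L->B->refl->A->L'->C->R'->A->plug->A
Char 7 ('C'): step: R->0, L->4 (L advanced); C->plug->B->R->G->L->G->refl->E->L'->E->R'->E->plug->F
Final: ciphertext=GDEFBAF, RIGHT=0, LEFT=4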